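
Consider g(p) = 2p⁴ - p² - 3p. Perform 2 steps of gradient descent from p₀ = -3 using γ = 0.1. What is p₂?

g′(p) = 8p³ - 2p - 3
Step 1: g′(-3) = -213; p₁ = -3 − 0.1·(-213) = 18.3
Step 2: g′(18.3) = 48988.296; p₂ = 18.3 − 0.1·48988.296 = -4880.5296

-4880.5296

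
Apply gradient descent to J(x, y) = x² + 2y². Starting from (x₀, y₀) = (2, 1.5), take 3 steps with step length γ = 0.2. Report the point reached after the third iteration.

(0.432, 0.012)

∇J = (2x, 4y)
(x₁, y₁) = (2, 1.5) − 0.2·(4, 6) = (1.2, 0.3)
(x₂, y₂) = (1.2, 0.3) − 0.2·(2.4, 1.2) = (0.72, 0.06)
(x₃, y₃) = (0.72, 0.06) − 0.2·(1.44, 0.24) = (0.432, 0.012)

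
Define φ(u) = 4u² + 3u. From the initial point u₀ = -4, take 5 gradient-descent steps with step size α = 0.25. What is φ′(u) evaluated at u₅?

φ′(u) = 8u + 3
Step 1: φ′(-4) = -29; u₁ = -4 − 0.25·(-29) = 3.25
Step 2: φ′(3.25) = 29; u₂ = 3.25 − 0.25·29 = -4
Step 3: φ′(-4) = -29; u₃ = -4 − 0.25·(-29) = 3.25
Step 4: φ′(3.25) = 29; u₄ = 3.25 − 0.25·29 = -4
Step 5: φ′(-4) = -29; u₅ = -4 − 0.25·(-29) = 3.25
φ′(u) at (3.25) = 29

29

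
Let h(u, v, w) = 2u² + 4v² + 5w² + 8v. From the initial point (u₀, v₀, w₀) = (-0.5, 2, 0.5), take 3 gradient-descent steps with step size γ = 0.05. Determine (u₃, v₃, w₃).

(-0.256, -0.352, 0.0625)

∇h = (4u, 8v + 8, 10w)
(u₁, v₁, w₁) = (-0.5, 2, 0.5) − 0.05·(-2, 24, 5) = (-0.4, 0.8, 0.25)
(u₂, v₂, w₂) = (-0.4, 0.8, 0.25) − 0.05·(-1.6, 14.4, 2.5) = (-0.32, 0.08, 0.125)
(u₃, v₃, w₃) = (-0.32, 0.08, 0.125) − 0.05·(-1.28, 8.64, 1.25) = (-0.256, -0.352, 0.0625)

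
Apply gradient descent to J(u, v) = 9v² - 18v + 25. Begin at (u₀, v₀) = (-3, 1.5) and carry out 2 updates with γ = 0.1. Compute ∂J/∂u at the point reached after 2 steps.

0

∇J = (0, 18v - 18)
Step 1: at (-3, 1.5), ∇J = (0, 9) → (-3, 1.5) − 0.1·(0, 9) = (-3, 0.6)
Step 2: at (-3, 0.6), ∇J = (0, -7.2) → (-3, 0.6) − 0.1·(0, -7.2) = (-3, 1.32)
∂J/∂u at (-3, 1.32) = 0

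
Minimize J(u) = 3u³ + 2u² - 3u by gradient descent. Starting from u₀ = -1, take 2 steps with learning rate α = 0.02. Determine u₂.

J′(u) = 9u² + 4u - 3
Step 1: J′(-1) = 2; u₁ = -1 − 0.02·2 = -1.04
Step 2: J′(-1.04) = 2.5744; u₂ = -1.04 − 0.02·2.5744 = -1.091488

-1.091488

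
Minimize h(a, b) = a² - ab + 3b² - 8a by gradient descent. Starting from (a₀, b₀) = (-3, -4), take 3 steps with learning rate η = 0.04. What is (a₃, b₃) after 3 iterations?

(-1.802752, -1.992192)

∇h = (2a - b - 8, -a + 6b)
Step 1: at (-3, -4), ∇h = (-10, -21) → (-3, -4) − 0.04·(-10, -21) = (-2.6, -3.16)
Step 2: at (-2.6, -3.16), ∇h = (-10.04, -16.36) → (-2.6, -3.16) − 0.04·(-10.04, -16.36) = (-2.1984, -2.5056)
Step 3: at (-2.1984, -2.5056), ∇h = (-9.8912, -12.8352) → (-2.1984, -2.5056) − 0.04·(-9.8912, -12.8352) = (-1.802752, -1.992192)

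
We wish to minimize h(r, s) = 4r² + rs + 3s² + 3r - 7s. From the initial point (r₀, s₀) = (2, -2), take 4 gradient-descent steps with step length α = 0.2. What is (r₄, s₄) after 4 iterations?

(-0.312, 1.3456)

∇h = (8r + s + 3, r + 6s - 7)
(r₁, s₁) = (2, -2) − 0.2·(17, -17) = (-1.4, 1.4)
(r₂, s₂) = (-1.4, 1.4) − 0.2·(-6.8, 0) = (-0.04, 1.4)
(r₃, s₃) = (-0.04, 1.4) − 0.2·(4.08, 1.36) = (-0.856, 1.128)
(r₄, s₄) = (-0.856, 1.128) − 0.2·(-2.72, -1.088) = (-0.312, 1.3456)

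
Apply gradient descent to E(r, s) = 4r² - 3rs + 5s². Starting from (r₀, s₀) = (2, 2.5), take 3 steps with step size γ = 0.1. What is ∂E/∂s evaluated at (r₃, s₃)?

0.6735

∇E = (8r - 3s, -3r + 10s)
Step 1: at (2, 2.5), ∇E = (8.5, 19) → (2, 2.5) − 0.1·(8.5, 19) = (1.15, 0.6)
Step 2: at (1.15, 0.6), ∇E = (7.4, 2.55) → (1.15, 0.6) − 0.1·(7.4, 2.55) = (0.41, 0.345)
Step 3: at (0.41, 0.345), ∇E = (2.245, 2.22) → (0.41, 0.345) − 0.1·(2.245, 2.22) = (0.1855, 0.123)
∂E/∂s at (0.1855, 0.123) = 0.6735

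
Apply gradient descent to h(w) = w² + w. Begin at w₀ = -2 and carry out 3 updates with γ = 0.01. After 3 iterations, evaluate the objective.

1.743145356944

h′(w) = 2w + 1
w₁ = -2 − 0.01·(-3) = -1.97
w₂ = -1.97 − 0.01·(-2.94) = -1.9406
w₃ = -1.9406 − 0.01·(-2.8812) = -1.911788
h(-1.911788) = 1.743145356944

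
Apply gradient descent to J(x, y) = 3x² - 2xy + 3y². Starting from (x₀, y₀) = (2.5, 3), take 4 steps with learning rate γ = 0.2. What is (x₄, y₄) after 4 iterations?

(-0.028, 0.0368)

∇J = (6x - 2y, -2x + 6y)
Step 1: at (2.5, 3), ∇J = (9, 13) → (2.5, 3) − 0.2·(9, 13) = (0.7, 0.4)
Step 2: at (0.7, 0.4), ∇J = (3.4, 1) → (0.7, 0.4) − 0.2·(3.4, 1) = (0.02, 0.2)
Step 3: at (0.02, 0.2), ∇J = (-0.28, 1.16) → (0.02, 0.2) − 0.2·(-0.28, 1.16) = (0.076, -0.032)
Step 4: at (0.076, -0.032), ∇J = (0.52, -0.344) → (0.076, -0.032) − 0.2·(0.52, -0.344) = (-0.028, 0.0368)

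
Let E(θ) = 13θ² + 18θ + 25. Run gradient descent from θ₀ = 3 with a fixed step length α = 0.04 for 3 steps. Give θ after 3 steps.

E′(θ) = 26θ + 18
Step 1: E′(3) = 96; θ₁ = 3 − 0.04·96 = -0.84
Step 2: E′(-0.84) = -3.84; θ₂ = -0.84 − 0.04·(-3.84) = -0.6864
Step 3: E′(-0.6864) = 0.1536; θ₃ = -0.6864 − 0.04·0.1536 = -0.692544

-0.692544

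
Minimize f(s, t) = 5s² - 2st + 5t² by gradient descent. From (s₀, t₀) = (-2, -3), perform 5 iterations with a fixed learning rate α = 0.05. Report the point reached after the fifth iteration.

(-0.18928, -0.19952)

∇f = (10s - 2t, -2s + 10t)
Step 1: at (-2, -3), ∇f = (-14, -26) → (-2, -3) − 0.05·(-14, -26) = (-1.3, -1.7)
Step 2: at (-1.3, -1.7), ∇f = (-9.6, -14.4) → (-1.3, -1.7) − 0.05·(-9.6, -14.4) = (-0.82, -0.98)
Step 3: at (-0.82, -0.98), ∇f = (-6.24, -8.16) → (-0.82, -0.98) − 0.05·(-6.24, -8.16) = (-0.508, -0.572)
Step 4: at (-0.508, -0.572), ∇f = (-3.936, -4.704) → (-0.508, -0.572) − 0.05·(-3.936, -4.704) = (-0.3112, -0.3368)
Step 5: at (-0.3112, -0.3368), ∇f = (-2.4384, -2.7456) → (-0.3112, -0.3368) − 0.05·(-2.4384, -2.7456) = (-0.18928, -0.19952)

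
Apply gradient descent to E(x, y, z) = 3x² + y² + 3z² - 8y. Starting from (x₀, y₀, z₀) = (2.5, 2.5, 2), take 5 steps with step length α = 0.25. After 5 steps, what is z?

∇E = (6x, 2y - 8, 6z)
Step 1: at (2.5, 2.5, 2), ∇E = (15, -3, 12) → (2.5, 2.5, 2) − 0.25·(15, -3, 12) = (-1.25, 3.25, -1)
Step 2: at (-1.25, 3.25, -1), ∇E = (-7.5, -1.5, -6) → (-1.25, 3.25, -1) − 0.25·(-7.5, -1.5, -6) = (0.625, 3.625, 0.5)
Step 3: at (0.625, 3.625, 0.5), ∇E = (3.75, -0.75, 3) → (0.625, 3.625, 0.5) − 0.25·(3.75, -0.75, 3) = (-0.3125, 3.8125, -0.25)
Step 4: at (-0.3125, 3.8125, -0.25), ∇E = (-1.875, -0.375, -1.5) → (-0.3125, 3.8125, -0.25) − 0.25·(-1.875, -0.375, -1.5) = (0.15625, 3.90625, 0.125)
Step 5: at (0.15625, 3.90625, 0.125), ∇E = (0.9375, -0.1875, 0.75) → (0.15625, 3.90625, 0.125) − 0.25·(0.9375, -0.1875, 0.75) = (-0.078125, 3.953125, -0.0625)
z = -0.0625

-0.0625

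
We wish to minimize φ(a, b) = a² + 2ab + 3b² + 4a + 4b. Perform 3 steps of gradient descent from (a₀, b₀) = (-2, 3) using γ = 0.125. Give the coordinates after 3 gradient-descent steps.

(-2.65625, 0.28125)

∇φ = (2a + 2b + 4, 2a + 6b + 4)
(a₁, b₁) = (-2, 3) − 0.125·(6, 18) = (-2.75, 0.75)
(a₂, b₂) = (-2.75, 0.75) − 0.125·(0, 3) = (-2.75, 0.375)
(a₃, b₃) = (-2.75, 0.375) − 0.125·(-0.75, 0.75) = (-2.65625, 0.28125)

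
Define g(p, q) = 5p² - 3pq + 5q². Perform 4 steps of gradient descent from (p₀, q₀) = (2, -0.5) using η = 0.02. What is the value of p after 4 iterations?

∇g = (10p - 3q, -3p + 10q)
(p₁, q₁) = (2, -0.5) − 0.02·(21.5, -11) = (1.57, -0.28)
(p₂, q₂) = (1.57, -0.28) − 0.02·(16.54, -7.51) = (1.2392, -0.1298)
(p₃, q₃) = (1.2392, -0.1298) − 0.02·(12.7814, -5.0156) = (0.983572, -0.029488)
(p₄, q₄) = (0.983572, -0.029488) − 0.02·(9.924184, -3.245596) = (0.78508832, 0.03542392)
p = 0.78508832

0.78508832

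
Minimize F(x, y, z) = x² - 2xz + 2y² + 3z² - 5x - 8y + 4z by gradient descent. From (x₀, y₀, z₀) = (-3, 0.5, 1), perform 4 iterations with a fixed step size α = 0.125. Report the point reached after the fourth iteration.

∇F = (2x - 2z - 5, 4y - 8, -2x + 6z + 4)
Step 1: at (-3, 0.5, 1), ∇F = (-13, -6, 16) → (-3, 0.5, 1) − 0.125·(-13, -6, 16) = (-1.375, 1.25, -1)
Step 2: at (-1.375, 1.25, -1), ∇F = (-5.75, -3, 0.75) → (-1.375, 1.25, -1) − 0.125·(-5.75, -3, 0.75) = (-0.65625, 1.625, -1.09375)
Step 3: at (-0.65625, 1.625, -1.09375), ∇F = (-4.125, -1.5, -1.25) → (-0.65625, 1.625, -1.09375) − 0.125·(-4.125, -1.5, -1.25) = (-0.140625, 1.8125, -0.9375)
Step 4: at (-0.140625, 1.8125, -0.9375), ∇F = (-3.40625, -0.75, -1.34375) → (-0.140625, 1.8125, -0.9375) − 0.125·(-3.40625, -0.75, -1.34375) = (0.28515625, 1.90625, -0.76953125)

(0.28515625, 1.90625, -0.76953125)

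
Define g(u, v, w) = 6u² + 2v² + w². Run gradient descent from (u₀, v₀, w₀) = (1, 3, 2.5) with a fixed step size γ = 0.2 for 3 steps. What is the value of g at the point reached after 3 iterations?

∇g = (12u, 4v, 2w)
(u₁, v₁, w₁) = (1, 3, 2.5) − 0.2·(12, 12, 5) = (-1.4, 0.6, 1.5)
(u₂, v₂, w₂) = (-1.4, 0.6, 1.5) − 0.2·(-16.8, 2.4, 3) = (1.96, 0.12, 0.9)
(u₃, v₃, w₃) = (1.96, 0.12, 0.9) − 0.2·(23.52, 0.48, 1.8) = (-2.744, 0.024, 0.54)
g(-2.744, 0.024, 0.54) = 45.469968

45.469968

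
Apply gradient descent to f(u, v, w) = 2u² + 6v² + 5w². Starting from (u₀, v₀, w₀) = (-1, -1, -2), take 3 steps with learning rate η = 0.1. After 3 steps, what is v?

∇f = (4u, 12v, 10w)
Step 1: at (-1, -1, -2), ∇f = (-4, -12, -20) → (-1, -1, -2) − 0.1·(-4, -12, -20) = (-0.6, 0.2, 0)
Step 2: at (-0.6, 0.2, 0), ∇f = (-2.4, 2.4, 0) → (-0.6, 0.2, 0) − 0.1·(-2.4, 2.4, 0) = (-0.36, -0.04, 0)
Step 3: at (-0.36, -0.04, 0), ∇f = (-1.44, -0.48, 0) → (-0.36, -0.04, 0) − 0.1·(-1.44, -0.48, 0) = (-0.216, 0.008, 0)
v = 0.008

0.008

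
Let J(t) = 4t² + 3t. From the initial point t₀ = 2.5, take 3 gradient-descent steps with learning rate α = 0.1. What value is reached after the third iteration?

J′(t) = 8t + 3
t₁ = 2.5 − 0.1·23 = 0.2
t₂ = 0.2 − 0.1·4.6 = -0.26
t₃ = -0.26 − 0.1·0.92 = -0.352

-0.352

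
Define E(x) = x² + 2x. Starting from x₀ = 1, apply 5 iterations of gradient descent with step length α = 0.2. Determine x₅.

-0.84448

E′(x) = 2x + 2
Step 1: E′(1) = 4; x₁ = 1 − 0.2·4 = 0.2
Step 2: E′(0.2) = 2.4; x₂ = 0.2 − 0.2·2.4 = -0.28
Step 3: E′(-0.28) = 1.44; x₃ = -0.28 − 0.2·1.44 = -0.568
Step 4: E′(-0.568) = 0.864; x₄ = -0.568 − 0.2·0.864 = -0.7408
Step 5: E′(-0.7408) = 0.5184; x₅ = -0.7408 − 0.2·0.5184 = -0.84448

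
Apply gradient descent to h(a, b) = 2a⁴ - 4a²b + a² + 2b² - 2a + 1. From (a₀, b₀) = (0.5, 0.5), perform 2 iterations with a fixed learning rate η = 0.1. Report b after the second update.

0.436

∇h = (8a³ - 8ab + 2a - 2, -4a² + 4b)
(a₁, b₁) = (0.5, 0.5) − 0.1·(-2, 1) = (0.7, 0.4)
(a₂, b₂) = (0.7, 0.4) − 0.1·(-0.096, -0.36) = (0.7096, 0.436)
b = 0.436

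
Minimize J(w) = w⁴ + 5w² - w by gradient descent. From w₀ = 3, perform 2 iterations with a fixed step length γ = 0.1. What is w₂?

490.1172

J′(w) = 4w³ + 10w - 1
Step 1: J′(3) = 137; w₁ = 3 − 0.1·137 = -10.7
Step 2: J′(-10.7) = -5008.172; w₂ = -10.7 − 0.1·(-5008.172) = 490.1172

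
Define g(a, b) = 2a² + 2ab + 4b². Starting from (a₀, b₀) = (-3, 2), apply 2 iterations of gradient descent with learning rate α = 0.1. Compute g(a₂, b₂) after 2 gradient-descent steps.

∇g = (4a + 2b, 2a + 8b)
(a₁, b₁) = (-3, 2) − 0.1·(-8, 10) = (-2.2, 1)
(a₂, b₂) = (-2.2, 1) − 0.1·(-6.8, 3.6) = (-1.52, 0.64)
g(-1.52, 0.64) = 4.3136

4.3136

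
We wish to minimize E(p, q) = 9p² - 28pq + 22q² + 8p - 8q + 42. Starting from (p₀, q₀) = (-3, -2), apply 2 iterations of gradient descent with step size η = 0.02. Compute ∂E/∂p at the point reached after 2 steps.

2.1248

∇E = (18p - 28q + 8, -28p + 44q - 8)
(p₁, q₁) = (-3, -2) − 0.02·(10, -12) = (-3.2, -1.76)
(p₂, q₂) = (-3.2, -1.76) − 0.02·(-0.32, 4.16) = (-3.1936, -1.8432)
∂E/∂p at (-3.1936, -1.8432) = 2.1248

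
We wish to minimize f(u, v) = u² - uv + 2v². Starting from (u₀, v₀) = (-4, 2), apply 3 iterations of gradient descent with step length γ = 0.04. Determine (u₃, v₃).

(-2.945792, 0.821504)

∇f = (2u - v, -u + 4v)
(u₁, v₁) = (-4, 2) − 0.04·(-10, 12) = (-3.6, 1.52)
(u₂, v₂) = (-3.6, 1.52) − 0.04·(-8.72, 9.68) = (-3.2512, 1.1328)
(u₃, v₃) = (-3.2512, 1.1328) − 0.04·(-7.6352, 7.7824) = (-2.945792, 0.821504)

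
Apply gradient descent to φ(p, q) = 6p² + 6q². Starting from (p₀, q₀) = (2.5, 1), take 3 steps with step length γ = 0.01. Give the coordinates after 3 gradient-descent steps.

∇φ = (12p, 12q)
(p₁, q₁) = (2.5, 1) − 0.01·(30, 12) = (2.2, 0.88)
(p₂, q₂) = (2.2, 0.88) − 0.01·(26.4, 10.56) = (1.936, 0.7744)
(p₃, q₃) = (1.936, 0.7744) − 0.01·(23.232, 9.2928) = (1.70368, 0.681472)

(1.70368, 0.681472)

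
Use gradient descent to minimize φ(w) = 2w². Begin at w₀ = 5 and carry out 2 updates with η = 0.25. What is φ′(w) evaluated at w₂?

0

φ′(w) = 4w
w₁ = 5 − 0.25·20 = 0
w₂ = 0 − 0.25·0 = 0
φ′(w) at (0) = 0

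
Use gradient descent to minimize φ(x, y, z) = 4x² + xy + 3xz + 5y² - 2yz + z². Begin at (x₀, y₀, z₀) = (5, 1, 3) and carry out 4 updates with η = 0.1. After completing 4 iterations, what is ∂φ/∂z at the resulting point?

0.2092

∇φ = (8x + y + 3z, x + 10y - 2z, 3x - 2y + 2z)
(x₁, y₁, z₁) = (5, 1, 3) − 0.1·(50, 9, 19) = (0, 0.1, 1.1)
(x₂, y₂, z₂) = (0, 0.1, 1.1) − 0.1·(3.4, -1.2, 2) = (-0.34, 0.22, 0.9)
(x₃, y₃, z₃) = (-0.34, 0.22, 0.9) − 0.1·(0.2, 0.06, 0.34) = (-0.36, 0.214, 0.866)
(x₄, y₄, z₄) = (-0.36, 0.214, 0.866) − 0.1·(-0.068, 0.048, 0.224) = (-0.3532, 0.2092, 0.8436)
∂φ/∂z at (-0.3532, 0.2092, 0.8436) = 0.2092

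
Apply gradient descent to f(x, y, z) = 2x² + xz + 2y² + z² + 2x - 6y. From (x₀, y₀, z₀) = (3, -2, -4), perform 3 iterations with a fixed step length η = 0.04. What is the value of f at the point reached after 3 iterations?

∇f = (4x + z + 2, 4y - 6, x + 2z)
(x₁, y₁, z₁) = (3, -2, -4) − 0.04·(10, -14, -5) = (2.6, -1.44, -3.8)
(x₂, y₂, z₂) = (2.6, -1.44, -3.8) − 0.04·(8.6, -11.76, -5) = (2.256, -0.9696, -3.6)
(x₃, y₃, z₃) = (2.256, -0.9696, -3.6) − 0.04·(7.424, -9.8784, -4.944) = (1.95904, -0.574464, -3.40224)
f(1.95904, -0.574464, -3.40224) = 20.610669985792

20.610669985792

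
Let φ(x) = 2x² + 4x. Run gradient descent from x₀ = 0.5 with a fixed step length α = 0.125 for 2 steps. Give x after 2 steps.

-0.625

φ′(x) = 4x + 4
x₁ = 0.5 − 0.125·6 = -0.25
x₂ = -0.25 − 0.125·3 = -0.625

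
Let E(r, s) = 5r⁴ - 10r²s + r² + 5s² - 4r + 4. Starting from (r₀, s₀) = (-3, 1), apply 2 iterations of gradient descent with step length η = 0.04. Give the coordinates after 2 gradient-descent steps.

(-3588.2288, 112.744)

∇E = (20r³ - 20rs + 2r - 4, -10r² + 10s)
(r₁, s₁) = (-3, 1) − 0.04·(-490, -80) = (16.6, 4.2)
(r₂, s₂) = (16.6, 4.2) − 0.04·(90120.72, -2713.6) = (-3588.2288, 112.744)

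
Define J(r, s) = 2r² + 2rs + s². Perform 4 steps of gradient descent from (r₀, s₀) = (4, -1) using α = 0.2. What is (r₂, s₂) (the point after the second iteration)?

∇J = (4r + 2s, 2r + 2s)
Step 1: at (4, -1), ∇J = (14, 6) → (4, -1) − 0.2·(14, 6) = (1.2, -2.2)
Step 2: at (1.2, -2.2), ∇J = (0.4, -2) → (1.2, -2.2) − 0.2·(0.4, -2) = (1.12, -1.8)

(1.12, -1.8)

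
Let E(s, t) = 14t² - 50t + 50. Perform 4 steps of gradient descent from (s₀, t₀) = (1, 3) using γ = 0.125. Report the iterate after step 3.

∇E = (0, 28t - 50)
(s₁, t₁) = (1, 3) − 0.125·(0, 34) = (1, -1.25)
(s₂, t₂) = (1, -1.25) − 0.125·(0, -85) = (1, 9.375)
(s₃, t₃) = (1, 9.375) − 0.125·(0, 212.5) = (1, -17.1875)

(1, -17.1875)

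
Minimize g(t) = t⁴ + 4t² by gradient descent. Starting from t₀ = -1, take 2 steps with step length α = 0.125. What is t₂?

-0.0625

g′(t) = 4t³ + 8t
t₁ = -1 − 0.125·(-12) = 0.5
t₂ = 0.5 − 0.125·4.5 = -0.0625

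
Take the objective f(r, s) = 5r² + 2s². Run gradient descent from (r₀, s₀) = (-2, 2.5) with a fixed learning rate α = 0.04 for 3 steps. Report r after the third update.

∇f = (10r, 4s)
Step 1: at (-2, 2.5), ∇f = (-20, 10) → (-2, 2.5) − 0.04·(-20, 10) = (-1.2, 2.1)
Step 2: at (-1.2, 2.1), ∇f = (-12, 8.4) → (-1.2, 2.1) − 0.04·(-12, 8.4) = (-0.72, 1.764)
Step 3: at (-0.72, 1.764), ∇f = (-7.2, 7.056) → (-0.72, 1.764) − 0.04·(-7.2, 7.056) = (-0.432, 1.48176)
r = -0.432

-0.432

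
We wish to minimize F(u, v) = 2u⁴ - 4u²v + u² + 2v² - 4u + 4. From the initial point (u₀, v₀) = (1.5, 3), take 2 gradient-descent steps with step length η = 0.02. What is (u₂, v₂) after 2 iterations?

∇F = (8u³ - 8uv + 2u - 4, -4u² + 4v)
Step 1: at (1.5, 3), ∇F = (-10, 3) → (1.5, 3) − 0.02·(-10, 3) = (1.7, 2.94)
Step 2: at (1.7, 2.94), ∇F = (-1.28, 0.2) → (1.7, 2.94) − 0.02·(-1.28, 0.2) = (1.7256, 2.936)

(1.7256, 2.936)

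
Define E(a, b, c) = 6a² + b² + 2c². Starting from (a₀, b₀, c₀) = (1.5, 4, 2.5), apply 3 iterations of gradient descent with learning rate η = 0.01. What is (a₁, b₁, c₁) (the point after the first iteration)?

(1.32, 3.92, 2.4)

∇E = (12a, 2b, 4c)
(a₁, b₁, c₁) = (1.5, 4, 2.5) − 0.01·(18, 8, 10) = (1.32, 3.92, 2.4)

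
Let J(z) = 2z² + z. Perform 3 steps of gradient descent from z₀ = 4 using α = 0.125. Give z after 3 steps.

J′(z) = 4z + 1
Step 1: J′(4) = 17; z₁ = 4 − 0.125·17 = 1.875
Step 2: J′(1.875) = 8.5; z₂ = 1.875 − 0.125·8.5 = 0.8125
Step 3: J′(0.8125) = 4.25; z₃ = 0.8125 − 0.125·4.25 = 0.28125

0.28125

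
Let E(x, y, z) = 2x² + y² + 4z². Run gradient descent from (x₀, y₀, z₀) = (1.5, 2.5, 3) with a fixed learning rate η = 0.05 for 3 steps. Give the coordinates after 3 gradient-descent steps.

(0.768, 1.8225, 0.648)

∇E = (4x, 2y, 8z)
Step 1: at (1.5, 2.5, 3), ∇E = (6, 5, 24) → (1.5, 2.5, 3) − 0.05·(6, 5, 24) = (1.2, 2.25, 1.8)
Step 2: at (1.2, 2.25, 1.8), ∇E = (4.8, 4.5, 14.4) → (1.2, 2.25, 1.8) − 0.05·(4.8, 4.5, 14.4) = (0.96, 2.025, 1.08)
Step 3: at (0.96, 2.025, 1.08), ∇E = (3.84, 4.05, 8.64) → (0.96, 2.025, 1.08) − 0.05·(3.84, 4.05, 8.64) = (0.768, 1.8225, 0.648)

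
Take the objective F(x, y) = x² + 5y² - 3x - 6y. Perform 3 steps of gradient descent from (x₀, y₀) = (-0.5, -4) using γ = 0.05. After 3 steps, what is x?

0.042

∇F = (2x - 3, 10y - 6)
Step 1: at (-0.5, -4), ∇F = (-4, -46) → (-0.5, -4) − 0.05·(-4, -46) = (-0.3, -1.7)
Step 2: at (-0.3, -1.7), ∇F = (-3.6, -23) → (-0.3, -1.7) − 0.05·(-3.6, -23) = (-0.12, -0.55)
Step 3: at (-0.12, -0.55), ∇F = (-3.24, -11.5) → (-0.12, -0.55) − 0.05·(-3.24, -11.5) = (0.042, 0.025)
x = 0.042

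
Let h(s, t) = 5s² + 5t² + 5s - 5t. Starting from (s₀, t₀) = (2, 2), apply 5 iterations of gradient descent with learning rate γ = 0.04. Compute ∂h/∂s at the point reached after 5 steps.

∇h = (10s + 5, 10t - 5)
(s₁, t₁) = (2, 2) − 0.04·(25, 15) = (1, 1.4)
(s₂, t₂) = (1, 1.4) − 0.04·(15, 9) = (0.4, 1.04)
(s₃, t₃) = (0.4, 1.04) − 0.04·(9, 5.4) = (0.04, 0.824)
(s₄, t₄) = (0.04, 0.824) − 0.04·(5.4, 3.24) = (-0.176, 0.6944)
(s₅, t₅) = (-0.176, 0.6944) − 0.04·(3.24, 1.944) = (-0.3056, 0.61664)
∂h/∂s at (-0.3056, 0.61664) = 1.944

1.944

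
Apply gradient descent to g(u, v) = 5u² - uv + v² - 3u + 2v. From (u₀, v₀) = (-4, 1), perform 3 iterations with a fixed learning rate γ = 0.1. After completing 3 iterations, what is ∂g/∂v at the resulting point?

1.364

∇g = (10u - v - 3, -u + 2v + 2)
(u₁, v₁) = (-4, 1) − 0.1·(-44, 8) = (0.4, 0.2)
(u₂, v₂) = (0.4, 0.2) − 0.1·(0.8, 2) = (0.32, 0)
(u₃, v₃) = (0.32, 0) − 0.1·(0.2, 1.68) = (0.3, -0.168)
∂g/∂v at (0.3, -0.168) = 1.364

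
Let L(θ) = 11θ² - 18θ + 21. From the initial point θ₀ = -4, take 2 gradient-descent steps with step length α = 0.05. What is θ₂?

L′(θ) = 22θ - 18
Step 1: L′(-4) = -106; θ₁ = -4 − 0.05·(-106) = 1.3
Step 2: L′(1.3) = 10.6; θ₂ = 1.3 − 0.05·10.6 = 0.77

0.77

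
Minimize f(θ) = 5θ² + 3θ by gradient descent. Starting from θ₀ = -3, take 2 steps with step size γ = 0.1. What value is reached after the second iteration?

f′(θ) = 10θ + 3
θ₁ = -3 − 0.1·(-27) = -0.3
θ₂ = -0.3 − 0.1·0 = -0.3

-0.3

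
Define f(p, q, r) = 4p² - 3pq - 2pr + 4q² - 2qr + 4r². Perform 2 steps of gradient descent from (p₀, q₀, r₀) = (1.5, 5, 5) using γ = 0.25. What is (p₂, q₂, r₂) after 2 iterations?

(-6.65625, 4.0625, 3.4375)

∇f = (8p - 3q - 2r, -3p + 8q - 2r, -2p - 2q + 8r)
(p₁, q₁, r₁) = (1.5, 5, 5) − 0.25·(-13, 25.5, 27) = (4.75, -1.375, -1.75)
(p₂, q₂, r₂) = (4.75, -1.375, -1.75) − 0.25·(45.625, -21.75, -20.75) = (-6.65625, 4.0625, 3.4375)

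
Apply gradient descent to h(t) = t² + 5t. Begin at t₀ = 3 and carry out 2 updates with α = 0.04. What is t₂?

2.1552

h′(t) = 2t + 5
Step 1: h′(3) = 11; t₁ = 3 − 0.04·11 = 2.56
Step 2: h′(2.56) = 10.12; t₂ = 2.56 − 0.04·10.12 = 2.1552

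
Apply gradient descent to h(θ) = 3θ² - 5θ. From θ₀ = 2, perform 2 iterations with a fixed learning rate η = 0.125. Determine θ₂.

0.90625

h′(θ) = 6θ - 5
Step 1: h′(2) = 7; θ₁ = 2 − 0.125·7 = 1.125
Step 2: h′(1.125) = 1.75; θ₂ = 1.125 − 0.125·1.75 = 0.90625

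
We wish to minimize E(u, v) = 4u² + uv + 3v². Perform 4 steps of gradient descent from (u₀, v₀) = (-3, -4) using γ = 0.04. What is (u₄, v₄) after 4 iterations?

∇E = (8u + v, u + 6v)
Step 1: at (-3, -4), ∇E = (-28, -27) → (-3, -4) − 0.04·(-28, -27) = (-1.88, -2.92)
Step 2: at (-1.88, -2.92), ∇E = (-17.96, -19.4) → (-1.88, -2.92) − 0.04·(-17.96, -19.4) = (-1.1616, -2.144)
Step 3: at (-1.1616, -2.144), ∇E = (-11.4368, -14.0256) → (-1.1616, -2.144) − 0.04·(-11.4368, -14.0256) = (-0.704128, -1.582976)
Step 4: at (-0.704128, -1.582976), ∇E = (-7.216, -10.201984) → (-0.704128, -1.582976) − 0.04·(-7.216, -10.201984) = (-0.415488, -1.17489664)

(-0.415488, -1.17489664)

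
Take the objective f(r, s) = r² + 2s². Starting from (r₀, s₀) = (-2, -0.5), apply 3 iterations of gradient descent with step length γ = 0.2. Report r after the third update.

-0.432

∇f = (2r, 4s)
(r₁, s₁) = (-2, -0.5) − 0.2·(-4, -2) = (-1.2, -0.1)
(r₂, s₂) = (-1.2, -0.1) − 0.2·(-2.4, -0.4) = (-0.72, -0.02)
(r₃, s₃) = (-0.72, -0.02) − 0.2·(-1.44, -0.08) = (-0.432, -0.004)
r = -0.432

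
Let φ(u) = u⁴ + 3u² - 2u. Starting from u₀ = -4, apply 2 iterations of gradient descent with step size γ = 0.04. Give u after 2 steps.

φ′(u) = 4u³ + 6u - 2
u₁ = -4 − 0.04·(-282) = 7.28
u₂ = 7.28 − 0.04·1584.993408 = -56.11973632

-56.11973632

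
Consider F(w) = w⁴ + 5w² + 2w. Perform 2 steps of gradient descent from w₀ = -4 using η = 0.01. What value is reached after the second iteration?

-0.92635936

F′(w) = 4w³ + 10w + 2
Step 1: F′(-4) = -294; w₁ = -4 − 0.01·(-294) = -1.06
Step 2: F′(-1.06) = -13.364064; w₂ = -1.06 − 0.01·(-13.364064) = -0.92635936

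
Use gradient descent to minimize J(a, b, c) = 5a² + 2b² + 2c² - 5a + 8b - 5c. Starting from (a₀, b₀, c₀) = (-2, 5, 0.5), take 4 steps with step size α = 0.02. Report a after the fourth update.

∇J = (10a - 5, 4b + 8, 4c - 5)
Step 1: at (-2, 5, 0.5), ∇J = (-25, 28, -3) → (-2, 5, 0.5) − 0.02·(-25, 28, -3) = (-1.5, 4.44, 0.56)
Step 2: at (-1.5, 4.44, 0.56), ∇J = (-20, 25.76, -2.76) → (-1.5, 4.44, 0.56) − 0.02·(-20, 25.76, -2.76) = (-1.1, 3.9248, 0.6152)
Step 3: at (-1.1, 3.9248, 0.6152), ∇J = (-16, 23.6992, -2.5392) → (-1.1, 3.9248, 0.6152) − 0.02·(-16, 23.6992, -2.5392) = (-0.78, 3.450816, 0.665984)
Step 4: at (-0.78, 3.450816, 0.665984), ∇J = (-12.8, 21.803264, -2.336064) → (-0.78, 3.450816, 0.665984) − 0.02·(-12.8, 21.803264, -2.336064) = (-0.524, 3.01475072, 0.71270528)
a = -0.524

-0.524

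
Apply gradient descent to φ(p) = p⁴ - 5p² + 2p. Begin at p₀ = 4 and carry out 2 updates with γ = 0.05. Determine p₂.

φ′(p) = 4p³ - 10p + 2
Step 1: φ′(4) = 218; p₁ = 4 − 0.05·218 = -6.9
Step 2: φ′(-6.9) = -1243.036; p₂ = -6.9 − 0.05·(-1243.036) = 55.2518

55.2518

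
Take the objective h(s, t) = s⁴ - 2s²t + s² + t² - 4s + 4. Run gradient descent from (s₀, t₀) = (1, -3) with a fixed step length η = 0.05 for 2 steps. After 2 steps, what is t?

∇h = (4s³ - 4st + 2s - 4, -2s² + 2t)
Step 1: at (1, -3), ∇h = (14, -8) → (1, -3) − 0.05·(14, -8) = (0.3, -2.6)
Step 2: at (0.3, -2.6), ∇h = (-0.172, -5.38) → (0.3, -2.6) − 0.05·(-0.172, -5.38) = (0.3086, -2.331)
t = -2.331

-2.331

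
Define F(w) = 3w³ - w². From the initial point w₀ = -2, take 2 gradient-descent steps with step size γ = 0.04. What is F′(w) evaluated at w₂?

675.58385664

F′(w) = 9w² - 2w
Step 1: F′(-2) = 40; w₁ = -2 − 0.04·40 = -3.6
Step 2: F′(-3.6) = 123.84; w₂ = -3.6 − 0.04·123.84 = -8.5536
F′(w) at (-8.5536) = 675.58385664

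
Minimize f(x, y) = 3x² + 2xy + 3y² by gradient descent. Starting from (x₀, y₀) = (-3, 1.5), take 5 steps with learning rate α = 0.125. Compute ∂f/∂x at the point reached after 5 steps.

∇f = (6x + 2y, 2x + 6y)
Step 1: at (-3, 1.5), ∇f = (-15, 3) → (-3, 1.5) − 0.125·(-15, 3) = (-1.125, 1.125)
Step 2: at (-1.125, 1.125), ∇f = (-4.5, 4.5) → (-1.125, 1.125) − 0.125·(-4.5, 4.5) = (-0.5625, 0.5625)
Step 3: at (-0.5625, 0.5625), ∇f = (-2.25, 2.25) → (-0.5625, 0.5625) − 0.125·(-2.25, 2.25) = (-0.28125, 0.28125)
Step 4: at (-0.28125, 0.28125), ∇f = (-1.125, 1.125) → (-0.28125, 0.28125) − 0.125·(-1.125, 1.125) = (-0.140625, 0.140625)
Step 5: at (-0.140625, 0.140625), ∇f = (-0.5625, 0.5625) → (-0.140625, 0.140625) − 0.125·(-0.5625, 0.5625) = (-0.0703125, 0.0703125)
∂f/∂x at (-0.0703125, 0.0703125) = -0.28125

-0.28125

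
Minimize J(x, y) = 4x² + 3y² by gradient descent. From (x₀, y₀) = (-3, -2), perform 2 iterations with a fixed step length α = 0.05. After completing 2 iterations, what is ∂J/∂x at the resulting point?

∇J = (8x, 6y)
Step 1: at (-3, -2), ∇J = (-24, -12) → (-3, -2) − 0.05·(-24, -12) = (-1.8, -1.4)
Step 2: at (-1.8, -1.4), ∇J = (-14.4, -8.4) → (-1.8, -1.4) − 0.05·(-14.4, -8.4) = (-1.08, -0.98)
∂J/∂x at (-1.08, -0.98) = -8.64

-8.64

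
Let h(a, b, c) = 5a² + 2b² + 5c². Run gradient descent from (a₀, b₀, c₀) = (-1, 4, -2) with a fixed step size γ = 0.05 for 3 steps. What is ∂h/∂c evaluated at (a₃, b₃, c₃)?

-2.5

∇h = (10a, 4b, 10c)
Step 1: at (-1, 4, -2), ∇h = (-10, 16, -20) → (-1, 4, -2) − 0.05·(-10, 16, -20) = (-0.5, 3.2, -1)
Step 2: at (-0.5, 3.2, -1), ∇h = (-5, 12.8, -10) → (-0.5, 3.2, -1) − 0.05·(-5, 12.8, -10) = (-0.25, 2.56, -0.5)
Step 3: at (-0.25, 2.56, -0.5), ∇h = (-2.5, 10.24, -5) → (-0.25, 2.56, -0.5) − 0.05·(-2.5, 10.24, -5) = (-0.125, 2.048, -0.25)
∂h/∂c at (-0.125, 2.048, -0.25) = -2.5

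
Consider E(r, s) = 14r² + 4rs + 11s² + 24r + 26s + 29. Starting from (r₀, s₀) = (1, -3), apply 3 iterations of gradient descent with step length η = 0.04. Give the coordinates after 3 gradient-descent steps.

(-0.7024, -1.0736)

∇E = (28r + 4s + 24, 4r + 22s + 26)
(r₁, s₁) = (1, -3) − 0.04·(40, -36) = (-0.6, -1.56)
(r₂, s₂) = (-0.6, -1.56) − 0.04·(0.96, -10.72) = (-0.6384, -1.1312)
(r₃, s₃) = (-0.6384, -1.1312) − 0.04·(1.6, -1.44) = (-0.7024, -1.0736)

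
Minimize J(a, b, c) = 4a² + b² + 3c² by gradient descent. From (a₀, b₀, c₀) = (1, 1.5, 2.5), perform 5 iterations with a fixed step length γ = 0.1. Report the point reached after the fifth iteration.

∇J = (8a, 2b, 6c)
Step 1: at (1, 1.5, 2.5), ∇J = (8, 3, 15) → (1, 1.5, 2.5) − 0.1·(8, 3, 15) = (0.2, 1.2, 1)
Step 2: at (0.2, 1.2, 1), ∇J = (1.6, 2.4, 6) → (0.2, 1.2, 1) − 0.1·(1.6, 2.4, 6) = (0.04, 0.96, 0.4)
Step 3: at (0.04, 0.96, 0.4), ∇J = (0.32, 1.92, 2.4) → (0.04, 0.96, 0.4) − 0.1·(0.32, 1.92, 2.4) = (0.008, 0.768, 0.16)
Step 4: at (0.008, 0.768, 0.16), ∇J = (0.064, 1.536, 0.96) → (0.008, 0.768, 0.16) − 0.1·(0.064, 1.536, 0.96) = (0.0016, 0.6144, 0.064)
Step 5: at (0.0016, 0.6144, 0.064), ∇J = (0.0128, 1.2288, 0.384) → (0.0016, 0.6144, 0.064) − 0.1·(0.0128, 1.2288, 0.384) = (0.00032, 0.49152, 0.0256)

(0.00032, 0.49152, 0.0256)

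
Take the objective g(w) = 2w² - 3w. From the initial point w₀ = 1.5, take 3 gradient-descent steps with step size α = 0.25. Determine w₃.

0.75

g′(w) = 4w - 3
w₁ = 1.5 − 0.25·3 = 0.75
w₂ = 0.75 − 0.25·0 = 0.75
w₃ = 0.75 − 0.25·0 = 0.75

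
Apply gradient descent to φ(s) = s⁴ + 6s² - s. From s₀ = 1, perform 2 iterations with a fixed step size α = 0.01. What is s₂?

φ′(s) = 4s³ + 12s - 1
Step 1: φ′(1) = 15; s₁ = 1 − 0.01·15 = 0.85
Step 2: φ′(0.85) = 11.6565; s₂ = 0.85 − 0.01·11.6565 = 0.733435

0.733435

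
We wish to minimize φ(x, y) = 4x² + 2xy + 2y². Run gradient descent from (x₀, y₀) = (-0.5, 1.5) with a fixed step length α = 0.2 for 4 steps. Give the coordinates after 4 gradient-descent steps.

(0.0248, 0.0408)

∇φ = (8x + 2y, 2x + 4y)
(x₁, y₁) = (-0.5, 1.5) − 0.2·(-1, 5) = (-0.3, 0.5)
(x₂, y₂) = (-0.3, 0.5) − 0.2·(-1.4, 1.4) = (-0.02, 0.22)
(x₃, y₃) = (-0.02, 0.22) − 0.2·(0.28, 0.84) = (-0.076, 0.052)
(x₄, y₄) = (-0.076, 0.052) − 0.2·(-0.504, 0.056) = (0.0248, 0.0408)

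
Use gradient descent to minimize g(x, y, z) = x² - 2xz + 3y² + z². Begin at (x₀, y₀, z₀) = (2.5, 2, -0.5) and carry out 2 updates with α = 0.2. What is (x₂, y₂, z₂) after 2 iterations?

∇g = (2x - 2z, 6y, -2x + 2z)
Step 1: at (2.5, 2, -0.5), ∇g = (6, 12, -6) → (2.5, 2, -0.5) − 0.2·(6, 12, -6) = (1.3, -0.4, 0.7)
Step 2: at (1.3, -0.4, 0.7), ∇g = (1.2, -2.4, -1.2) → (1.3, -0.4, 0.7) − 0.2·(1.2, -2.4, -1.2) = (1.06, 0.08, 0.94)

(1.06, 0.08, 0.94)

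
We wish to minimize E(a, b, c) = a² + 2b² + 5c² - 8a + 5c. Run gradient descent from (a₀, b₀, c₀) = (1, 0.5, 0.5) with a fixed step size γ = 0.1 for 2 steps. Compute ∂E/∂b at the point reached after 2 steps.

∇E = (2a - 8, 4b, 10c + 5)
Step 1: at (1, 0.5, 0.5), ∇E = (-6, 2, 10) → (1, 0.5, 0.5) − 0.1·(-6, 2, 10) = (1.6, 0.3, -0.5)
Step 2: at (1.6, 0.3, -0.5), ∇E = (-4.8, 1.2, 0) → (1.6, 0.3, -0.5) − 0.1·(-4.8, 1.2, 0) = (2.08, 0.18, -0.5)
∂E/∂b at (2.08, 0.18, -0.5) = 0.72

0.72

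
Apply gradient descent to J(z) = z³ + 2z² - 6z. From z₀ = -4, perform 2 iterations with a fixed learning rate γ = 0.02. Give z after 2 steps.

-5.264224

J′(z) = 3z² + 4z - 6
z₁ = -4 − 0.02·26 = -4.52
z₂ = -4.52 − 0.02·37.2112 = -5.264224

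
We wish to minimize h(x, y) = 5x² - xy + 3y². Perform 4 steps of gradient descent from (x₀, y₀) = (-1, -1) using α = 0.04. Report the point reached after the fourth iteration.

(-0.18489344, -0.38961152)

∇h = (10x - y, -x + 6y)
(x₁, y₁) = (-1, -1) − 0.04·(-9, -5) = (-0.64, -0.8)
(x₂, y₂) = (-0.64, -0.8) − 0.04·(-5.6, -4.16) = (-0.416, -0.6336)
(x₃, y₃) = (-0.416, -0.6336) − 0.04·(-3.5264, -3.3856) = (-0.274944, -0.498176)
(x₄, y₄) = (-0.274944, -0.498176) − 0.04·(-2.251264, -2.714112) = (-0.18489344, -0.38961152)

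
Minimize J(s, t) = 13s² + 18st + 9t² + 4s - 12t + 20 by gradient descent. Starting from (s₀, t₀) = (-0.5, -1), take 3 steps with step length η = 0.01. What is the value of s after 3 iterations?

-0.053312

∇J = (26s + 18t + 4, 18s + 18t - 12)
Step 1: at (-0.5, -1), ∇J = (-27, -39) → (-0.5, -1) − 0.01·(-27, -39) = (-0.23, -0.61)
Step 2: at (-0.23, -0.61), ∇J = (-12.96, -27.12) → (-0.23, -0.61) − 0.01·(-12.96, -27.12) = (-0.1004, -0.3388)
Step 3: at (-0.1004, -0.3388), ∇J = (-4.7088, -19.9056) → (-0.1004, -0.3388) − 0.01·(-4.7088, -19.9056) = (-0.053312, -0.139744)
s = -0.053312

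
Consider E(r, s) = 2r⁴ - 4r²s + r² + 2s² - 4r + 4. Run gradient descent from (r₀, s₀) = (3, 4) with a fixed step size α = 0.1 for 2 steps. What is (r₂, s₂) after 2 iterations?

∇E = (8r³ - 8rs + 2r - 4, -4r² + 4s)
(r₁, s₁) = (3, 4) − 0.1·(122, -20) = (-9.2, 6)
(r₂, s₂) = (-9.2, 6) − 0.1·(-5810.304, -314.56) = (571.8304, 37.456)

(571.8304, 37.456)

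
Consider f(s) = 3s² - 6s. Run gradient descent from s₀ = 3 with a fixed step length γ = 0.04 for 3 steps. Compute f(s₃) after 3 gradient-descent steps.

f′(s) = 6s - 6
Step 1: f′(3) = 12; s₁ = 3 − 0.04·12 = 2.52
Step 2: f′(2.52) = 9.12; s₂ = 2.52 − 0.04·9.12 = 2.1552
Step 3: f′(2.1552) = 6.9312; s₃ = 2.1552 − 0.04·6.9312 = 1.877952
f(1.877952) = -0.687600857088

-0.687600857088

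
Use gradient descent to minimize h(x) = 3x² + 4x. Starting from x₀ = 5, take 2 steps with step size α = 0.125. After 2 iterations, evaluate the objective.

-0.95703125

h′(x) = 6x + 4
x₁ = 5 − 0.125·34 = 0.75
x₂ = 0.75 − 0.125·8.5 = -0.3125
h(-0.3125) = -0.95703125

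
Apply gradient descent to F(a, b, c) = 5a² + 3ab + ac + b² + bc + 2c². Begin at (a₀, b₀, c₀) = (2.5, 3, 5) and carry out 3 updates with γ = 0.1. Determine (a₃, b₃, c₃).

∇F = (10a + 3b + c, 3a + 2b + c, a + b + 4c)
(a₁, b₁, c₁) = (2.5, 3, 5) − 0.1·(39, 18.5, 25.5) = (-1.4, 1.15, 2.45)
(a₂, b₂, c₂) = (-1.4, 1.15, 2.45) − 0.1·(-8.1, 0.55, 9.55) = (-0.59, 1.095, 1.495)
(a₃, b₃, c₃) = (-0.59, 1.095, 1.495) − 0.1·(-1.12, 1.915, 6.485) = (-0.478, 0.9035, 0.8465)

(-0.478, 0.9035, 0.8465)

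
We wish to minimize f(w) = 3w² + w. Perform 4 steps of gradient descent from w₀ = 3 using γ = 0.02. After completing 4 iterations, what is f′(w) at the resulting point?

11.39421184

f′(w) = 6w + 1
Step 1: f′(3) = 19; w₁ = 3 − 0.02·19 = 2.62
Step 2: f′(2.62) = 16.72; w₂ = 2.62 − 0.02·16.72 = 2.2856
Step 3: f′(2.2856) = 14.7136; w₃ = 2.2856 − 0.02·14.7136 = 1.991328
Step 4: f′(1.991328) = 12.947968; w₄ = 1.991328 − 0.02·12.947968 = 1.73236864
f′(w) at (1.73236864) = 11.39421184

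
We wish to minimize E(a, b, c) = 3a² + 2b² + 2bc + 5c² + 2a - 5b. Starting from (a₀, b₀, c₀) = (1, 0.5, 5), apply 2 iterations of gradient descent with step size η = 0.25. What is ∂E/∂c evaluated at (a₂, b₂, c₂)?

∇E = (6a + 2, 4b + 2c - 5, 2b + 10c)
Step 1: at (1, 0.5, 5), ∇E = (8, 7, 51) → (1, 0.5, 5) − 0.25·(8, 7, 51) = (-1, -1.25, -7.75)
Step 2: at (-1, -1.25, -7.75), ∇E = (-4, -25.5, -80) → (-1, -1.25, -7.75) − 0.25·(-4, -25.5, -80) = (0, 5.125, 12.25)
∂E/∂c at (0, 5.125, 12.25) = 132.75

132.75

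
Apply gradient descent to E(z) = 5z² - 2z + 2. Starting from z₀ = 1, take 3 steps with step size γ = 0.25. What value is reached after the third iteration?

-2.5

E′(z) = 10z - 2
Step 1: E′(1) = 8; z₁ = 1 − 0.25·8 = -1
Step 2: E′(-1) = -12; z₂ = -1 − 0.25·(-12) = 2
Step 3: E′(2) = 18; z₃ = 2 − 0.25·18 = -2.5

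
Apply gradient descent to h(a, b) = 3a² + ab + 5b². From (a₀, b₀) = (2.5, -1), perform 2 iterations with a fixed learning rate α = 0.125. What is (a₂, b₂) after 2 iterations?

∇h = (6a + b, a + 10b)
(a₁, b₁) = (2.5, -1) − 0.125·(14, -7.5) = (0.75, -0.0625)
(a₂, b₂) = (0.75, -0.0625) − 0.125·(4.4375, 0.125) = (0.1953125, -0.078125)

(0.1953125, -0.078125)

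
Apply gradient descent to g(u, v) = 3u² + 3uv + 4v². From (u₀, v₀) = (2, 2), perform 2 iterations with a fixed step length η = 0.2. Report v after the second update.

2.4

∇g = (6u + 3v, 3u + 8v)
Step 1: at (2, 2), ∇g = (18, 22) → (2, 2) − 0.2·(18, 22) = (-1.6, -2.4)
Step 2: at (-1.6, -2.4), ∇g = (-16.8, -24) → (-1.6, -2.4) − 0.2·(-16.8, -24) = (1.76, 2.4)
v = 2.4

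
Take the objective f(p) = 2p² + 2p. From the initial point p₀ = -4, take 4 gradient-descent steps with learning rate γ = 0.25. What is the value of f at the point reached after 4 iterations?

f′(p) = 4p + 2
Step 1: f′(-4) = -14; p₁ = -4 − 0.25·(-14) = -0.5
Step 2: f′(-0.5) = 0; p₂ = -0.5 − 0.25·0 = -0.5
Step 3: f′(-0.5) = 0; p₃ = -0.5 − 0.25·0 = -0.5
Step 4: f′(-0.5) = 0; p₄ = -0.5 − 0.25·0 = -0.5
f(-0.5) = -0.5

-0.5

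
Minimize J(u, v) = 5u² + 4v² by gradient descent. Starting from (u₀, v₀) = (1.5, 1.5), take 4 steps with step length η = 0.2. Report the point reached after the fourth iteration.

∇J = (10u, 8v)
(u₁, v₁) = (1.5, 1.5) − 0.2·(15, 12) = (-1.5, -0.9)
(u₂, v₂) = (-1.5, -0.9) − 0.2·(-15, -7.2) = (1.5, 0.54)
(u₃, v₃) = (1.5, 0.54) − 0.2·(15, 4.32) = (-1.5, -0.324)
(u₄, v₄) = (-1.5, -0.324) − 0.2·(-15, -2.592) = (1.5, 0.1944)

(1.5, 0.1944)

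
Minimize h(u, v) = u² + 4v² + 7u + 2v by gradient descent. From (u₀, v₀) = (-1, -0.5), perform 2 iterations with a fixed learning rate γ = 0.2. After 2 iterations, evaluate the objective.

-11.6576

∇h = (2u + 7, 8v + 2)
Step 1: at (-1, -0.5), ∇h = (5, -2) → (-1, -0.5) − 0.2·(5, -2) = (-2, -0.1)
Step 2: at (-2, -0.1), ∇h = (3, 1.2) → (-2, -0.1) − 0.2·(3, 1.2) = (-2.6, -0.34)
h(-2.6, -0.34) = -11.6576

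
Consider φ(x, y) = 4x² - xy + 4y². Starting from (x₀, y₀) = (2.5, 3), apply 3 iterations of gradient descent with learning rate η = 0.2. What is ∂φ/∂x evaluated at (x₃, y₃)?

∇φ = (8x - y, -x + 8y)
(x₁, y₁) = (2.5, 3) − 0.2·(17, 21.5) = (-0.9, -1.3)
(x₂, y₂) = (-0.9, -1.3) − 0.2·(-5.9, -9.5) = (0.28, 0.6)
(x₃, y₃) = (0.28, 0.6) − 0.2·(1.64, 4.52) = (-0.048, -0.304)
∂φ/∂x at (-0.048, -0.304) = -0.08

-0.08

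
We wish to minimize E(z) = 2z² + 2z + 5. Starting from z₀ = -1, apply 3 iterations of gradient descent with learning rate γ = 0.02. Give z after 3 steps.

E′(z) = 4z + 2
Step 1: E′(-1) = -2; z₁ = -1 − 0.02·(-2) = -0.96
Step 2: E′(-0.96) = -1.84; z₂ = -0.96 − 0.02·(-1.84) = -0.9232
Step 3: E′(-0.9232) = -1.6928; z₃ = -0.9232 − 0.02·(-1.6928) = -0.889344

-0.889344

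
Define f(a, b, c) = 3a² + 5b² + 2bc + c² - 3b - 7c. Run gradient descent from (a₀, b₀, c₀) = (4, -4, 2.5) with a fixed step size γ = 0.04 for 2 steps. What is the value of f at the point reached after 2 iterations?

∇f = (6a, 10b + 2c - 3, 2b + 2c - 7)
Step 1: at (4, -4, 2.5), ∇f = (24, -38, -10) → (4, -4, 2.5) − 0.04·(24, -38, -10) = (3.04, -2.48, 2.9)
Step 2: at (3.04, -2.48, 2.9), ∇f = (18.24, -22, -6.16) → (3.04, -2.48, 2.9) − 0.04·(18.24, -22, -6.16) = (2.3104, -1.6, 3.1464)
f(2.3104, -1.6, 3.1464) = 11.42039744

11.42039744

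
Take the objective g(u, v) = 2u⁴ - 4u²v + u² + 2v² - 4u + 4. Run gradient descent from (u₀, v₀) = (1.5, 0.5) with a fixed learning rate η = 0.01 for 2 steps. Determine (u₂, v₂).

∇g = (8u³ - 8uv + 2u - 4, -4u² + 4v)
(u₁, v₁) = (1.5, 0.5) − 0.01·(20, -7) = (1.3, 0.57)
(u₂, v₂) = (1.3, 0.57) − 0.01·(10.248, -4.48) = (1.19752, 0.6148)

(1.19752, 0.6148)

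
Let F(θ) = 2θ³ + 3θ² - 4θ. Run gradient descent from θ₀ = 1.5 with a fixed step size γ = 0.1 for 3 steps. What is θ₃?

0.45373065

F′(θ) = 6θ² + 6θ - 4
Step 1: F′(1.5) = 18.5; θ₁ = 1.5 − 0.1·18.5 = -0.35
Step 2: F′(-0.35) = -5.365; θ₂ = -0.35 − 0.1·(-5.365) = 0.1865
Step 3: F′(0.1865) = -2.6723065; θ₃ = 0.1865 − 0.1·(-2.6723065) = 0.45373065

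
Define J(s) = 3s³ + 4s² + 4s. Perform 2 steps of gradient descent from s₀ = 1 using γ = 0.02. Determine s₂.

J′(s) = 9s² + 8s + 4
Step 1: J′(1) = 21; s₁ = 1 − 0.02·21 = 0.58
Step 2: J′(0.58) = 11.6676; s₂ = 0.58 − 0.02·11.6676 = 0.346648

0.346648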